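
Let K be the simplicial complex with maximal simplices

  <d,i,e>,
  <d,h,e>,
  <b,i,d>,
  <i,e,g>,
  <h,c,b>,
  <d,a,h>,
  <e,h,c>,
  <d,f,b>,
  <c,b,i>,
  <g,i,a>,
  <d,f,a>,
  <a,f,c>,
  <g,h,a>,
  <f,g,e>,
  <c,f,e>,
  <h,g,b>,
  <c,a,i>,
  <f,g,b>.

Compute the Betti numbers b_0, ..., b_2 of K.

b_0 = 1, b_1 = 2, b_2 = 1.

Take the total order a < b < c < d < e < f < g < h < i on the vertex set. Then K (dimension 2) consists of the simplices:

  0-simplices (9): a, b, c, d, e, f, g, h, i
  1-simplices (27): ac, ad, af, ag, ah, ai, bc, bd, bf, bg, bh, bi, ce, cf, ch, ci, de, df, dh, di, ef, eg, eh, ei, fg, gh, gi
  2-simplices (18): acf, aci, adf, adh, agh, agi, bch, bci, bdf, bdi, bfg, bgh, cef, ceh, deh, dei, efg, egi

so the chain groups are C_0 ≅ Z^9, C_1 ≅ Z^27, C_2 ≅ Z^18.

Boundary ∂_1: C_1 → C_0 maps an edge to its endpoints' difference, ∂[p,q] = q − p. For instance
  ∂bg = g − b.
As a 9×27 matrix over Z this has rank 8, with invariant factors (1,1,1,1,1,1,1,1).

∂_2: C_2 → C_1 maps a triangle to the signed sum of its edges. For instance
  ∂agh = gh − ah + ag,
  ∂efg = fg − eg + ef.
The 27×18 boundary matrix has rank 17 and Smith normal form diag(1,1,1,1,1,1,1,1,1,1,1,1,1,1,1,1,1).

From H_k ≅ ker(∂_k) / im(∂_{k+1}) we obtain:

  H_0: rank C_0 − rank ∂_1 = 9 − 8 = 1, and the invariant factors of ∂_1 are all 1, so H_0 ≅ Z.
  H_1: rank ker ∂_1 − rank ∂_2 = (27 − 8) − 17 = 2, and the invariant factors of ∂_2 are all 1, so H_1 ≅ Z^2.
  H_2: rank ker ∂_2 − rank ∂_3 = (18 − 17) − 0 = 1, and there is no ∂_3, so H_2 ≅ Z.

Hence the Betti numbers are b_0 = 1, b_1 = 2, b_2 = 1.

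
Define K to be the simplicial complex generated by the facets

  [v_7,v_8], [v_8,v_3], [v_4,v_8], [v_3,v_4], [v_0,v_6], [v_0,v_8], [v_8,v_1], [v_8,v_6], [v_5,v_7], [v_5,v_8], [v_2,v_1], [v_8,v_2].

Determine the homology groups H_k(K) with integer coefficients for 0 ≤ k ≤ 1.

Take the total order v_0 < v_1 < v_2 < v_3 < v_4 < v_5 < v_6 < v_7 < v_8 on the vertex set. Then K (dimension 1) consists of the simplices:

  0-simplices (9): [v_0], [v_1], [v_2], [v_3], [v_4], [v_5], [v_6], [v_7], [v_8]
  1-simplices (12): [v_0,v_6], [v_0,v_8], [v_1,v_2], [v_1,v_8], [v_2,v_8], [v_3,v_4], [v_3,v_8], [v_4,v_8], [v_5,v_7], [v_5,v_8], [v_6,v_8], [v_7,v_8]

giving chain groups C_0 ≅ Z^9, C_1 ≅ Z^12.

Boundary ∂_1: C_1 → C_0 sends each edge [p,q] (with p < q) to q − p.
The 9×12 boundary matrix has rank 8 and Smith normal form diag(1,1,1,1,1,1,1,1).

Reading off H_k = ker ∂_k / im ∂_{k+1}:

  H_0: rank C_0 − rank ∂_1 = 9 − 8 = 1, and the invariant factors of ∂_1 are all 1, so H_0 = Z.
  H_1: rank ker ∂_1 − rank ∂_2 = (12 − 8) − 0 = 4, and there is no ∂_2, so H_1 = Z^4.

(K is a triangulation of a wedge of 4 circles.)

H_0 = Z,  H_1 = Z^4.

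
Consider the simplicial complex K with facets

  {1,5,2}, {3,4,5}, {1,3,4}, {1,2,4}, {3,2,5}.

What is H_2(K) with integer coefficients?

H_2 = 0.

Order the vertices as 1 < 2 < 3 < 4 < 5. Listing each simplex with vertices in this order, K has dimension 2 with simplices:

  0-simplices (5): [1], [2], [3], [4], [5]
  1-simplices (10): [1,2], [1,3], [1,4], [1,5], [2,3], [2,4], [2,5], [3,4], [3,5], [4,5]
  2-simplices (5): [1,2,4], [1,2,5], [1,3,4], [2,3,5], [3,4,5]

Hence C_0 ≅ Z^5, C_1 ≅ Z^10, C_2 ≅ Z^5.

Boundary ∂_1: C_1 → C_0 sends each edge [p,q] (with p < q) to q − p. For instance
  ∂[1,2] = [2] − [1].
The 5×10 boundary matrix has rank 4 and Smith normal form diag(1,1,1,1).

∂_2: C_2 → C_1 acts by ∂[p,q,r] = [q,r] − [p,r] + [p,q]. For instance
  ∂[1,2,5] = [2,5] − [1,5] + [1,2],
  ∂[1,3,4] = [3,4] − [1,4] + [1,3].
As a 10×5 matrix over Z this has rank 5, with invariant factors (1,1,1,1,1).

Reading off H_k = ker ∂_k / im ∂_{k+1}:

  H_2: rank ker ∂_2 − rank ∂_3 = (5 − 5) − 0 = 0, and there is no ∂_3, so H_2 = 0.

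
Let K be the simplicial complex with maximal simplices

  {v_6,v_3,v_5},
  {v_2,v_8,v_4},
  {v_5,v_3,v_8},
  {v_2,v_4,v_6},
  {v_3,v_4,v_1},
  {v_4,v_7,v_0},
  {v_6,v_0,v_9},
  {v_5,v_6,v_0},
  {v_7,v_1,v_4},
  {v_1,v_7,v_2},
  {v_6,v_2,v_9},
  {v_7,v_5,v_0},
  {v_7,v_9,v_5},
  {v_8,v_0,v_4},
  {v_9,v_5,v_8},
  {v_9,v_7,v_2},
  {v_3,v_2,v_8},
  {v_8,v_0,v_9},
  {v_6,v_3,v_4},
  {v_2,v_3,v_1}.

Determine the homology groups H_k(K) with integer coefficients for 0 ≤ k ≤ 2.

We work with the vertex ordering v_0 < v_1 < v_2 < v_3 < v_4 < v_5 < v_6 < v_7 < v_8 < v_9. The simplices of K, each written with vertices in increasing order, are:

  0-simplices (10): [v_0], [v_1], [v_2], [v_3], [v_4], [v_5], [v_6], [v_7], [v_8], [v_9]
  1-simplices (30): (30 of them)
  2-simplices (20): (20 of them)

giving chain groups C_0 ≅ Z^10, C_1 ≅ Z^30, C_2 ≅ Z^20.

∂_1: C_1 → C_0 is given by ∂[p,q] = [q] − [p]. For instance
  ∂[v_5,v_9] = [v_9] − [v_5].
The 10×30 boundary matrix has rank 9 and Smith normal form diag(1,1,1,1,1,1,1,1,1).

The boundary map ∂_2: C_2 → C_1 acts by ∂[p,q,r] = [q,r] − [p,r] + [p,q]. For instance
  ∂[v_0,v_5,v_6] = [v_5,v_6] − [v_0,v_6] + [v_0,v_5],
  ∂[v_0,v_5,v_7] = [v_5,v_7] − [v_0,v_7] + [v_0,v_5].
The 30×20 boundary matrix has rank 20 and Smith normal form diag(1,1,1,1,1,1,1,1,1,1,1,1,1,1,1,1,1,1,1,2).

Reading off H_k = ker ∂_k / im ∂_{k+1}:

  H_0: rank C_0 − rank ∂_1 = 10 − 9 = 1, and the invariant factors of ∂_1 are all 1, so H_0 ≅ Z.
  H_1: rank ker ∂_1 − rank ∂_2 = (30 − 9) − 20 = 1, and ∂_2 has invariant factor 2 > 1, so H_1 ≅ Z ⊕ Z/2.
  H_2: rank ker ∂_2 − rank ∂_3 = (20 − 20) − 0 = 0, and there is no ∂_3, so H_2 ≅ 0.

H_0 = Z,  H_1 = Z ⊕ Z/2,  H_2 = 0.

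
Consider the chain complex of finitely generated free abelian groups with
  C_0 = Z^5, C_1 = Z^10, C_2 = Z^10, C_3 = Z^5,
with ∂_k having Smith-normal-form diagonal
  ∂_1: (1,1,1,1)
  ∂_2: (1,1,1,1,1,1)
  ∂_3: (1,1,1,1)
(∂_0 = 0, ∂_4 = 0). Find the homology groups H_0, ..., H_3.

H_0 ≅ Z,  H_1 = 0,  H_2 = 0,  H_3 ≅ Z.

H_0: b_0 = 5 − 0 − 4 = 1; torsion from ∂_1 factors > 1: none. So H_0 ≅ Z.
H_1: b_1 = 10 − 4 − 6 = 0; torsion from ∂_2 factors > 1: none. So H_1 ≅ 0.
H_2: b_2 = 10 − 6 − 4 = 0; torsion from ∂_3 factors > 1: none. So H_2 ≅ 0.
H_3: b_3 = 5 − 4 − 0 = 1; torsion from ∂_4 factors > 1: none. So H_3 ≅ Z.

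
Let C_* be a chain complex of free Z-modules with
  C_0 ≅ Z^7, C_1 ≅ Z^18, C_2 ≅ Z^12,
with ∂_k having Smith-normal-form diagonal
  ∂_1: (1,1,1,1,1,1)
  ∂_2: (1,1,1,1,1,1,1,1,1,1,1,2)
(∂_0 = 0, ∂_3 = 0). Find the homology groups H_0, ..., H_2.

H_0: b_0 = 7 − 0 − 6 = 1; torsion from ∂_1 factors > 1: none. So H_0 = Z.
H_1: b_1 = 18 − 6 − 12 = 0; torsion from ∂_2 factors > 1: [2]. So H_1 = Z/2.
H_2: b_2 = 12 − 12 − 0 = 0; torsion from ∂_3 factors > 1: none. So H_2 = 0.

H_0 = Z,  H_1 = Z/2,  H_2 = 0.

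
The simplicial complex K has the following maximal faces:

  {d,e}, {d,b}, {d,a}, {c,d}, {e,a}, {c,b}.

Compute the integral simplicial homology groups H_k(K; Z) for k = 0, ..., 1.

H_0 = Z,  H_1 = Z^2.

Take the total order a < b < c < d < e on the vertex set. Then K (dimension 1) consists of the simplices:

  0-simplices (5): a, b, c, d, e
  1-simplices (6): ad, ae, bc, bd, cd, de

so the chain groups are C_0 ≅ Z^5, C_1 ≅ Z^6.

∂_1: C_1 → C_0 sends each edge [p,q] (with p < q) to q − p. For instance
  ∂de = e − d.
The resulting 5×6 matrix has rank 4, and its Smith normal form has invariant factors (1,1,1,1).

From H_k ≅ ker(∂_k) / im(∂_{k+1}) we obtain:

  H_0: rank C_0 − rank ∂_1 = 5 − 4 = 1, and the invariant factors of ∂_1 are all 1, so H_0 ≅ Z.
  H_1: rank ker ∂_1 − rank ∂_2 = (6 − 4) − 0 = 2, and there is no ∂_2, so H_1 ≅ Z^2.

As a check, the Euler characteristic is 5 − 6 = -1, which agrees with 1 − 2 = -1.
(K is a triangulation of a wedge of 2 circles.)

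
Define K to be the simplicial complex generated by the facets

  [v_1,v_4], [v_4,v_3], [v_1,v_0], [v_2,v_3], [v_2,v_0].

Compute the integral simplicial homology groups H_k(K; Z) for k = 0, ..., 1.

K has 5 vertices, 5 edges.
rank ∂_0 = 0, rank ∂_1 = 4 ⇒ b_0 = 5 − 0 − 4 = 1; all invariant factors of ∂_1 are 1 so no torsion. So H_0 ≅ Z.
rank ∂_1 = 4, rank ∂_2 = 0 ⇒ b_1 = 5 − 4 − 0 = 1. So H_1 ≅ Z.

H_0 ≅ Z,  H_1 ≅ Z.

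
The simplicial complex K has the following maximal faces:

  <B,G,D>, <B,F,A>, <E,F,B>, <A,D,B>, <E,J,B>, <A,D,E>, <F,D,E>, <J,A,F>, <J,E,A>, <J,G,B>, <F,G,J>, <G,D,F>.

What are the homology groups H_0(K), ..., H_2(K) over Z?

Order the vertices as A < B < D < E < F < G < J. Listing each simplex with vertices in this order, K has dimension 2 with simplices:

  0-simplices (7): A, B, D, E, F, G, J
  1-simplices (18): AB, AD, AE, AF, AJ, BD, BE, BF, BG, BJ, DE, DF, DG, EF, EJ, FG, FJ, GJ
  2-simplices (12): ABD, ABF, ADE, AEJ, AFJ, BDG, BEF, BEJ, BGJ, DEF, DFG, FGJ

so the chain groups are C_0 ≅ Z^7, C_1 ≅ Z^18, C_2 ≅ Z^12.

The boundary map ∂_1: C_1 → C_0 maps an edge to its endpoints' difference, ∂[p,q] = q − p. For instance
  ∂AE = E − A.
The 7×18 boundary matrix has rank 6 and Smith normal form diag(1,1,1,1,1,1).

Boundary ∂_2: C_2 → C_1 sends each 2-simplex [p,q,r] to [q,r] − [p,r] + [p,q]. For instance
  ∂ABF = BF − AF + AB,
  ∂BDG = DG − BG + BD.
This gives a 18×12 integer matrix of rank 12; reducing to Smith normal form yields diagonal entries (1,1,1,1,1,1,1,1,1,1,1,2).

Now H_k = ker ∂_k / im ∂_{k+1}, so:

  H_0: rank C_0 − rank ∂_1 = 7 − 6 = 1, and the invariant factors of ∂_1 are all 1, so H_0 = Z.
  H_1: rank ker ∂_1 − rank ∂_2 = (18 − 6) − 12 = 0, and ∂_2 has invariant factor 2 > 1, so H_1 = Z/2.
  H_2: rank ker ∂_2 − rank ∂_3 = (12 − 12) − 0 = 0, and there is no ∂_3, so H_2 = 0.

H_0 = Z,  H_1 = Z/2,  H_2 = 0.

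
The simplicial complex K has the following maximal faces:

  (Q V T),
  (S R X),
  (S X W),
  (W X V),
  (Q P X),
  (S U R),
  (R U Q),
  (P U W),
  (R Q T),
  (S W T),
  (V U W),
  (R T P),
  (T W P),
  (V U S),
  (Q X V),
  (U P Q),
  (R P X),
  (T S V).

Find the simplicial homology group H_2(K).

H_2 = 0.

Order the vertices as P < Q < R < S < T < U < V < W < X. Listing each simplex with vertices in this order, K has dimension 2 with simplices:

  0-simplices (9): P, Q, R, S, T, U, V, W, X
  1-simplices (27): PQ, PR, PT, PU, PW, PX, QR, QT, QU, QV, QX, RS, RT, RU, RX, ST, SU, SV, SW, SX, TV, TW, UV, UW, VW, VX, WX
  2-simplices (18): PQU, PQX, PRT, PRX, PTW, PUW, QRT, QRU, QTV, QVX, RSU, RSX, STV, STW, SUV, SWX, UVW, VWX

so the chain groups are C_0 ≅ Z^9, C_1 ≅ Z^27, C_2 ≅ Z^18.

Boundary ∂_1: C_1 → C_0 is given by ∂[p,q] = [q] − [p].
This gives a 9×27 integer matrix of rank 8; reducing to Smith normal form yields diagonal entries (1,1,1,1,1,1,1,1).

∂_2: C_2 → C_1 acts by ∂[p,q,r] = [q,r] − [p,r] + [p,q]. For instance
  ∂VWX = WX − VX + VW,
  ∂QVX = VX − QX + QV.
As a 27×18 matrix over Z this has rank 18, with invariant factors (1,1,1,1,1,1,1,1,1,1,1,1,1,1,1,1,1,2).

Reading off H_k = ker ∂_k / im ∂_{k+1}:

  H_2: rank ker ∂_2 − rank ∂_3 = (18 − 18) − 0 = 0, and there is no ∂_3, so H_2 ≅ 0.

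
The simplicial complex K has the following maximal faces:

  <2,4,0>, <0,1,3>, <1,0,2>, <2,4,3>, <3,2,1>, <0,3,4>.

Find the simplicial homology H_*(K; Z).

Take the total order 0 < 1 < 2 < 3 < 4 on the vertex set. Then K (dimension 2) consists of the simplices:

  0-simplices (5): [0], [1], [2], [3], [4]
  1-simplices (9): [0,1], [0,2], [0,3], [0,4], [1,2], [1,3], [2,3], [2,4], [3,4]
  2-simplices (6): [0,1,2], [0,1,3], [0,2,4], [0,3,4], [1,2,3], [2,3,4]

Hence C_0 ≅ Z^5, C_1 ≅ Z^9, C_2 ≅ Z^6.

Boundary ∂_1: C_1 → C_0 sends each edge [p,q] (with p < q) to q − p. For instance
  ∂[0,4] = [4] − [0].
This gives a 5×9 integer matrix of rank 4; reducing to Smith normal form yields diagonal entries (1,1,1,1).

The boundary map ∂_2: C_2 → C_1 sends each 2-simplex [p,q,r] to [q,r] − [p,r] + [p,q]. For instance
  ∂[2,3,4] = [3,4] − [2,4] + [2,3],
  ∂[0,3,4] = [3,4] − [0,4] + [0,3].
As a 9×6 matrix over Z this has rank 5, with invariant factors (1,1,1,1,1).

Computing H_k = (kernel of ∂_k) / (image of ∂_{k+1}):

  H_0: rank C_0 − rank ∂_1 = 5 − 4 = 1, and the invariant factors of ∂_1 are all 1, so H_0 = Z.
  H_1: rank ker ∂_1 − rank ∂_2 = (9 − 4) − 5 = 0, and the invariant factors of ∂_2 are all 1, so H_1 = 0.
  H_2: rank ker ∂_2 − rank ∂_3 = (6 − 5) − 0 = 1, and there is no ∂_3, so H_2 = Z.

H_0 = Z,  H_1 = 0,  H_2 = Z.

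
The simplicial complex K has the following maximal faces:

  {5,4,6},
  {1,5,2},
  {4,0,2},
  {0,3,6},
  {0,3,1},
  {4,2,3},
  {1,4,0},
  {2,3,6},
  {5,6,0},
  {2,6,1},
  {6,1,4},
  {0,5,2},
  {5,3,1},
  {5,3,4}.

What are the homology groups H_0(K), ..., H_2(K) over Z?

H_0 = Z,  H_1 = Z^2,  H_2 = Z.

Fix the vertex order 0 < 1 < 2 < 3 < 4 < 5 < 6 and write every simplex with vertices in increasing order. Then dim K = 2 and the simplices of K are:

  0-simplices (7): [0], [1], [2], [3], [4], [5], [6]
  1-simplices (21): [0,1], [0,2], [0,3], [0,4], [0,5], [0,6], [1,2], [1,3], [1,4], [1,5], [1,6], [2,3], [2,4], [2,5], [2,6], [3,4], [3,5], [3,6], [4,5], [4,6], [5,6]
  2-simplices (14): [0,1,3], [0,1,4], [0,2,4], [0,2,5], [0,3,6], [0,5,6], [1,2,5], [1,2,6], [1,3,5], [1,4,6], [2,3,4], [2,3,6], [3,4,5], [4,5,6]

Hence C_0 ≅ Z^7, C_1 ≅ Z^21, C_2 ≅ Z^14.

∂_1: C_1 → C_0 sends each edge [p,q] (with p < q) to q − p. For instance
  ∂[2,4] = [4] − [2].
As a 7×21 matrix over Z this has rank 6, with invariant factors (1,1,1,1,1,1).

Boundary ∂_2: C_2 → C_1 maps a triangle to the signed sum of its edges. For instance
  ∂[2,3,4] = [3,4] − [2,4] + [2,3],
  ∂[3,4,5] = [4,5] − [3,5] + [3,4].
As a 21×14 matrix over Z this has rank 13, with invariant factors (1,1,1,1,1,1,1,1,1,1,1,1,1).

Now H_k = ker ∂_k / im ∂_{k+1}, so:

  H_0: rank C_0 − rank ∂_1 = 7 − 6 = 1, and the invariant factors of ∂_1 are all 1, so H_0 = Z.
  H_1: rank ker ∂_1 − rank ∂_2 = (21 − 6) − 13 = 2, and the invariant factors of ∂_2 are all 1, so H_1 = Z^2.
  H_2: rank ker ∂_2 − rank ∂_3 = (14 − 13) − 0 = 1, and there is no ∂_3, so H_2 = Z.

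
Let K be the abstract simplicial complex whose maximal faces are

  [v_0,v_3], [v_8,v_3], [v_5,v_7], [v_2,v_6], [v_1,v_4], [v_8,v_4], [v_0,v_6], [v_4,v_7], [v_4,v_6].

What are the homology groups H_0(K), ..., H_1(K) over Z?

H_0 = Z,  H_1 = Z.

We work with the vertex ordering v_0 < v_1 < v_2 < v_3 < v_4 < v_5 < v_6 < v_7 < v_8. The simplices of K, each written with vertices in increasing order, are:

  0-simplices (9): [v_0], [v_1], [v_2], [v_3], [v_4], [v_5], [v_6], [v_7], [v_8]
  1-simplices (9): [v_0,v_3], [v_0,v_6], [v_1,v_4], [v_2,v_6], [v_3,v_8], [v_4,v_6], [v_4,v_7], [v_4,v_8], [v_5,v_7]

Hence C_0 ≅ Z^9, C_1 ≅ Z^9.

The boundary map ∂_1: C_1 → C_0 sends each edge [p,q] (with p < q) to q − p. For instance
  ∂[v_4,v_8] = [v_8] − [v_4].
As a 9×9 matrix over Z this has rank 8, with invariant factors (1,1,1,1,1,1,1,1).

Now H_k = ker ∂_k / im ∂_{k+1}, so:

  H_0: rank C_0 − rank ∂_1 = 9 − 8 = 1, and the invariant factors of ∂_1 are all 1, so H_0 ≅ Z.
  H_1: rank ker ∂_1 − rank ∂_2 = (9 − 8) − 0 = 1, and there is no ∂_2, so H_1 ≅ Z.

As a check, the Euler characteristic is 9 − 9 = 0, which agrees with 1 − 1 = 0.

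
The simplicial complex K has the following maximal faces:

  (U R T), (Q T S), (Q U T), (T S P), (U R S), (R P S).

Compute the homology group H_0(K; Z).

H_0 = Z.

K has 6 vertices, 12 edges, 6 triangles.
rank ∂_0 = 0, rank ∂_1 = 5 ⇒ b_0 = 6 − 0 − 5 = 1; all invariant factors of ∂_1 are 1 so no torsion. So H_0 ≅ Z.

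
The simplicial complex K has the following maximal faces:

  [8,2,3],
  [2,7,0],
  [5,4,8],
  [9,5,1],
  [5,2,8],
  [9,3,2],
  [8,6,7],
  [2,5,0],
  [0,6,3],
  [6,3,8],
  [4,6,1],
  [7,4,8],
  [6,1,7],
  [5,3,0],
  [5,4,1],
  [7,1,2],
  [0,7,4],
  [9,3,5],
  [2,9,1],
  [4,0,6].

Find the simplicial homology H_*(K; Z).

H_0 ≅ Z,  H_1 ≅ Z ⊕ Z/2,  H_2 = 0.

Order the vertices as 0 < 1 < 2 < 3 < 4 < 5 < 6 < 7 < 8 < 9. Listing each simplex with vertices in this order, K has dimension 2 with simplices:

  0-simplices (10): [0], [1], [2], [3], [4], [5], [6], [7], [8], [9]
  1-simplices (30): (30 of them)
  2-simplices (20): (20 of them)

giving chain groups C_0 ≅ Z^10, C_1 ≅ Z^30, C_2 ≅ Z^20.

Boundary ∂_1: C_1 → C_0 maps an edge to its endpoints' difference, ∂[p,q] = q − p. For instance
  ∂[2,3] = [3] − [2].
The resulting 10×30 matrix has rank 9, and its Smith normal form has invariant factors (1,1,1,1,1,1,1,1,1).

Boundary ∂_2: C_2 → C_1 acts by ∂[p,q,r] = [q,r] − [p,r] + [p,q]. For instance
  ∂[4,5,8] = [5,8] − [4,8] + [4,5],
  ∂[0,2,5] = [2,5] − [0,5] + [0,2].
This gives a 30×20 integer matrix of rank 20; reducing to Smith normal form yields diagonal entries (1,1,1,1,1,1,1,1,1,1,1,1,1,1,1,1,1,1,1,2).

From H_k ≅ ker(∂_k) / im(∂_{k+1}) we obtain:

  H_0: rank C_0 − rank ∂_1 = 10 − 9 = 1, and the invariant factors of ∂_1 are all 1, so H_0 ≅ Z.
  H_1: rank ker ∂_1 − rank ∂_2 = (30 − 9) − 20 = 1, and ∂_2 has invariant factor 2 > 1, so H_1 ≅ Z ⊕ Z/2.
  H_2: rank ker ∂_2 − rank ∂_3 = (20 − 20) − 0 = 0, and there is no ∂_3, so H_2 ≅ 0.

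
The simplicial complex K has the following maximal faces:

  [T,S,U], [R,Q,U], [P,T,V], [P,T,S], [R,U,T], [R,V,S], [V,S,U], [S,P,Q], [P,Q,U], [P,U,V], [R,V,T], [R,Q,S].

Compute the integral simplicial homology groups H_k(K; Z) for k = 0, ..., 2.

Order the vertices as P < Q < R < S < T < U < V. Listing each simplex with vertices in this order, K has dimension 2 with simplices:

  0-simplices (7): P, Q, R, S, T, U, V
  1-simplices (18): PQ, PS, PT, PU, PV, QR, QS, QU, RS, RT, RU, RV, ST, SU, SV, TU, TV, UV
  2-simplices (12): PQS, PQU, PST, PTV, PUV, QRS, QRU, RSV, RTU, RTV, STU, SUV

giving chain groups C_0 ≅ Z^7, C_1 ≅ Z^18, C_2 ≅ Z^12.

∂_1: C_1 → C_0 is given by ∂[p,q] = [q] − [p]. For instance
  ∂QR = R − Q.
This gives a 7×18 integer matrix of rank 6; reducing to Smith normal form yields diagonal entries (1,1,1,1,1,1).

Boundary ∂_2: C_2 → C_1 acts by ∂[p,q,r] = [q,r] − [p,r] + [p,q]. For instance
  ∂PTV = TV − PV + PT,
  ∂STU = TU − SU + ST.
The 18×12 boundary matrix has rank 12 and Smith normal form diag(1,1,1,1,1,1,1,1,1,1,1,2).

From H_k ≅ ker(∂_k) / im(∂_{k+1}) we obtain:

  H_0: rank C_0 − rank ∂_1 = 7 − 6 = 1, and the invariant factors of ∂_1 are all 1, so H_0 ≅ Z.
  H_1: rank ker ∂_1 − rank ∂_2 = (18 − 6) − 12 = 0, and ∂_2 has invariant factor 2 > 1, so H_1 ≅ Z/2.
  H_2: rank ker ∂_2 − rank ∂_3 = (12 − 12) − 0 = 0, and there is no ∂_3, so H_2 ≅ 0.

As a check, the Euler characteristic is 7 − 18 + 12 = 1, which agrees with 1 − 0 + 0 = 1.
(K is a triangulation of the real projective plane RP^2.)

H_0 = Z,  H_1 = Z/2,  H_2 = 0.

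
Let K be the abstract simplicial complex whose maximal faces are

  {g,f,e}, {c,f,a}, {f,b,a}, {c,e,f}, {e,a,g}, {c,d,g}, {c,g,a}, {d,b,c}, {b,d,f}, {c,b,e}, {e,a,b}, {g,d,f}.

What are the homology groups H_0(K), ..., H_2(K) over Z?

Take the total order a < b < c < d < e < f < g on the vertex set. Then K (dimension 2) consists of the simplices:

  0-simplices (7): a, b, c, d, e, f, g
  1-simplices (18): ab, ac, ae, af, ag, bc, bd, be, bf, cd, ce, cf, cg, df, dg, ef, eg, fg
  2-simplices (12): abe, abf, acf, acg, aeg, bcd, bce, bdf, cdg, cef, dfg, efg

Hence C_0 ≅ Z^7, C_1 ≅ Z^18, C_2 ≅ Z^12.

The boundary map ∂_1: C_1 → C_0 is given by ∂[p,q] = [q] − [p]. For instance
  ∂cf = f − c.
The 7×18 boundary matrix has rank 6 and Smith normal form diag(1,1,1,1,1,1).

Boundary ∂_2: C_2 → C_1 sends each 2-simplex [p,q,r] to [q,r] − [p,r] + [p,q]. For instance
  ∂cef = ef − cf + ce,
  ∂bce = ce − be + bc.
The 18×12 boundary matrix has rank 12 and Smith normal form diag(1,1,1,1,1,1,1,1,1,1,1,2).

From H_k ≅ ker(∂_k) / im(∂_{k+1}) we obtain:

  H_0: rank C_0 − rank ∂_1 = 7 − 6 = 1, and the invariant factors of ∂_1 are all 1, so H_0 = Z.
  H_1: rank ker ∂_1 − rank ∂_2 = (18 − 6) − 12 = 0, and ∂_2 has invariant factor 2 > 1, so H_1 = Z/2Z.
  H_2: rank ker ∂_2 − rank ∂_3 = (12 − 12) − 0 = 0, and there is no ∂_3, so H_2 = 0.

As a check, the Euler characteristic is 7 − 18 + 12 = 1, which agrees with 1 − 0 + 0 = 1.

H_0 ≅ Z,  H_1 ≅ Z/2Z,  H_2 = 0.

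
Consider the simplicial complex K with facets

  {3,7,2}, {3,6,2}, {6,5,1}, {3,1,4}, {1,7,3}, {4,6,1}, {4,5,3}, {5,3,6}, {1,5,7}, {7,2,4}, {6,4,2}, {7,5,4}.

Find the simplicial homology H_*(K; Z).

Order the vertices as 1 < 2 < 3 < 4 < 5 < 6 < 7. Listing each simplex with vertices in this order, K has dimension 2 with simplices:

  0-simplices (7): [1], [2], [3], [4], [5], [6], [7]
  1-simplices (18): [1,3], [1,4], [1,5], [1,6], [1,7], [2,3], [2,4], [2,6], [2,7], [3,4], [3,5], [3,6], [3,7], [4,5], [4,6], [4,7], [5,6], [5,7]
  2-simplices (12): [1,3,4], [1,3,7], [1,4,6], [1,5,6], [1,5,7], [2,3,6], [2,3,7], [2,4,6], [2,4,7], [3,4,5], [3,5,6], [4,5,7]

so the chain groups are C_0 ≅ Z^7, C_1 ≅ Z^18, C_2 ≅ Z^12.

The boundary map ∂_1: C_1 → C_0 maps an edge to its endpoints' difference, ∂[p,q] = q − p. For instance
  ∂[4,7] = [7] − [4].
The resulting 7×18 matrix has rank 6, and its Smith normal form has invariant factors (1,1,1,1,1,1).

The boundary map ∂_2: C_2 → C_1 maps a triangle to the signed sum of its edges. For instance
  ∂[2,3,6] = [3,6] − [2,6] + [2,3],
  ∂[1,5,6] = [5,6] − [1,6] + [1,5].
As a 18×12 matrix over Z this has rank 12, with invariant factors (1,1,1,1,1,1,1,1,1,1,1,2).

Now H_k = ker ∂_k / im ∂_{k+1}, so:

  H_0: rank C_0 − rank ∂_1 = 7 − 6 = 1, and the invariant factors of ∂_1 are all 1, so H_0 = Z.
  H_1: rank ker ∂_1 − rank ∂_2 = (18 − 6) − 12 = 0, and ∂_2 has invariant factor 2 > 1, so H_1 = Z_2.
  H_2: rank ker ∂_2 − rank ∂_3 = (12 − 12) − 0 = 0, and there is no ∂_3, so H_2 = 0.

H_0 = Z,  H_1 = Z_2,  H_2 = 0.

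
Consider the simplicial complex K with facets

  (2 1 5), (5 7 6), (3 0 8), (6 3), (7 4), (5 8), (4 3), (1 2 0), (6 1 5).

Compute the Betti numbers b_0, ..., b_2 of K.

b_0 = 1, b_1 = 3, b_2 = 0.

We work with the vertex ordering 0 < 1 < 2 < 3 < 4 < 5 < 6 < 7 < 8. The simplices of K, each written with vertices in increasing order, are:

  0-simplices (9): [0], [1], [2], [3], [4], [5], [6], [7], [8]
  1-simplices (16): [0,1], [0,2], [0,3], [0,8], [1,2], [1,5], [1,6], [2,5], [3,4], [3,6], [3,8], [4,7], [5,6], [5,7], [5,8], [6,7]
  2-simplices (5): [0,1,2], [0,3,8], [1,2,5], [1,5,6], [5,6,7]

Hence C_0 ≅ Z^9, C_1 ≅ Z^16, C_2 ≅ Z^5.

The boundary map ∂_1: C_1 → C_0 is given by ∂[p,q] = [q] − [p]. For instance
  ∂[3,6] = [6] − [3].
This gives a 9×16 integer matrix of rank 8; reducing to Smith normal form yields diagonal entries (1,1,1,1,1,1,1,1).

The boundary map ∂_2: C_2 → C_1 sends each 2-simplex [p,q,r] to [q,r] − [p,r] + [p,q]. For instance
  ∂[0,3,8] = [3,8] − [0,8] + [0,3],
  ∂[1,5,6] = [5,6] − [1,6] + [1,5].
The 16×5 boundary matrix has rank 5 and Smith normal form diag(1,1,1,1,1).

Now H_k = ker ∂_k / im ∂_{k+1}, so:

  H_0: rank C_0 − rank ∂_1 = 9 − 8 = 1, and the invariant factors of ∂_1 are all 1, so H_0 = Z.
  H_1: rank ker ∂_1 − rank ∂_2 = (16 − 8) − 5 = 3, and the invariant factors of ∂_2 are all 1, so H_1 = Z^3.
  H_2: rank ker ∂_2 − rank ∂_3 = (5 − 5) − 0 = 0, and there is no ∂_3, so H_2 = 0.

As a check, the Euler characteristic is 9 − 16 + 5 = -2, which agrees with 1 − 3 + 0 = -2.

Hence the Betti numbers are b_0 = 1, b_1 = 3, b_2 = 0.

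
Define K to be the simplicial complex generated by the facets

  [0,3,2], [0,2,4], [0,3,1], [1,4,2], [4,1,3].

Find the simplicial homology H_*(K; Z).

H_0 ≅ Z,  H_1 ≅ Z,  H_2 = 0.

Fix the vertex order 0 < 1 < 2 < 3 < 4 and write every simplex with vertices in increasing order. Then dim K = 2 and the simplices of K are:

  0-simplices (5): [0], [1], [2], [3], [4]
  1-simplices (10): [0,1], [0,2], [0,3], [0,4], [1,2], [1,3], [1,4], [2,3], [2,4], [3,4]
  2-simplices (5): [0,1,3], [0,2,3], [0,2,4], [1,2,4], [1,3,4]

Hence C_0 ≅ Z^5, C_1 ≅ Z^10, C_2 ≅ Z^5.

Boundary ∂_1: C_1 → C_0 sends each edge [p,q] (with p < q) to q − p. For instance
  ∂[2,4] = [4] − [2].
The 5×10 boundary matrix has rank 4 and Smith normal form diag(1,1,1,1).

Boundary ∂_2: C_2 → C_1 sends each 2-simplex [p,q,r] to [q,r] − [p,r] + [p,q]. For instance
  ∂[0,2,3] = [2,3] − [0,3] + [0,2],
  ∂[1,2,4] = [2,4] − [1,4] + [1,2].
As a 10×5 matrix over Z this has rank 5, with invariant factors (1,1,1,1,1).

Reading off H_k = ker ∂_k / im ∂_{k+1}:

  H_0: rank C_0 − rank ∂_1 = 5 − 4 = 1, and the invariant factors of ∂_1 are all 1, so H_0 = Z.
  H_1: rank ker ∂_1 − rank ∂_2 = (10 − 4) − 5 = 1, and the invariant factors of ∂_2 are all 1, so H_1 = Z.
  H_2: rank ker ∂_2 − rank ∂_3 = (5 − 5) − 0 = 0, and there is no ∂_3, so H_2 = 0.

As a check, the Euler characteristic is 5 − 10 + 5 = 0, which agrees with 1 − 1 + 0 = 0.
(K is a triangulation of the Möbius band.)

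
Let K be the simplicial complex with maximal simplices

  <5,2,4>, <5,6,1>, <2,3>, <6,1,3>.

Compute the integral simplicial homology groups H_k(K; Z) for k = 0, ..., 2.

H_0 = Z,  H_1 = Z,  H_2 = 0.

Order the vertices as 1 < 2 < 3 < 4 < 5 < 6. Listing each simplex with vertices in this order, K has dimension 2 with simplices:

  0-simplices (6): [1], [2], [3], [4], [5], [6]
  1-simplices (9): [1,3], [1,5], [1,6], [2,3], [2,4], [2,5], [3,6], [4,5], [5,6]
  2-simplices (3): [1,3,6], [1,5,6], [2,4,5]

so the chain groups are C_0 ≅ Z^6, C_1 ≅ Z^9, C_2 ≅ Z^3.

∂_1: C_1 → C_0 is given by ∂[p,q] = [q] − [p].
This gives a 6×9 integer matrix of rank 5; reducing to Smith normal form yields diagonal entries (1,1,1,1,1).

∂_2: C_2 → C_1 maps a triangle to the signed sum of its edges. For instance
  ∂[1,3,6] = [3,6] − [1,6] + [1,3],
  ∂[2,4,5] = [4,5] − [2,5] + [2,4].
As a 9×3 matrix over Z this has rank 3, with invariant factors (1,1,1).

From H_k ≅ ker(∂_k) / im(∂_{k+1}) we obtain:

  H_0: rank C_0 − rank ∂_1 = 6 − 5 = 1, and the invariant factors of ∂_1 are all 1, so H_0 ≅ Z.
  H_1: rank ker ∂_1 − rank ∂_2 = (9 − 5) − 3 = 1, and the invariant factors of ∂_2 are all 1, so H_1 ≅ Z.
  H_2: rank ker ∂_2 − rank ∂_3 = (3 − 3) − 0 = 0, and there is no ∂_3, so H_2 ≅ 0.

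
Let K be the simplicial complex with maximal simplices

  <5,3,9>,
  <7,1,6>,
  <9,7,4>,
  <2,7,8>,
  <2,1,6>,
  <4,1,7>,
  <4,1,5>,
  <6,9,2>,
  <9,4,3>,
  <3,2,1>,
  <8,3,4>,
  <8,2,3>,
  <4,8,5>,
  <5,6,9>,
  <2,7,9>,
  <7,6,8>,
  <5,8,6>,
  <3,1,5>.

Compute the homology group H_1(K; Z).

H_1 ≅ Z × Z/2.

Take the total order 1 < 2 < 3 < 4 < 5 < 6 < 7 < 8 < 9 on the vertex set. Then K (dimension 2) consists of the simplices:

  0-simplices (9): [1], [2], [3], [4], [5], [6], [7], [8], [9]
  1-simplices (27): (27 of them)
  2-simplices (18): [1,2,3], [1,2,6], [1,3,5], [1,4,5], [1,4,7], [1,6,7], [2,3,8], [2,6,9], [2,7,8], [2,7,9], [3,4,8], [3,4,9], [3,5,9], [4,5,8], [4,7,9], [5,6,8], [5,6,9], [6,7,8]

Hence C_0 ≅ Z^9, C_1 ≅ Z^27, C_2 ≅ Z^18.

The boundary map ∂_1: C_1 → C_0 maps an edge to its endpoints' difference, ∂[p,q] = q − p. For instance
  ∂[2,3] = [3] − [2].
The 9×27 boundary matrix has rank 8 and Smith normal form diag(1,1,1,1,1,1,1,1).

Boundary ∂_2: C_2 → C_1 sends each 2-simplex [p,q,r] to [q,r] − [p,r] + [p,q]. For instance
  ∂[3,4,8] = [4,8] − [3,8] + [3,4],
  ∂[1,3,5] = [3,5] − [1,5] + [1,3].
As a 27×18 matrix over Z this has rank 18, with invariant factors (1,1,1,1,1,1,1,1,1,1,1,1,1,1,1,1,1,2).

Computing H_k = (kernel of ∂_k) / (image of ∂_{k+1}):

  H_1: rank ker ∂_1 − rank ∂_2 = (27 − 8) − 18 = 1, and ∂_2 has invariant factor 2 > 1, so H_1 ≅ Z × Z/2.

(K is a triangulation of the Klein bottle.)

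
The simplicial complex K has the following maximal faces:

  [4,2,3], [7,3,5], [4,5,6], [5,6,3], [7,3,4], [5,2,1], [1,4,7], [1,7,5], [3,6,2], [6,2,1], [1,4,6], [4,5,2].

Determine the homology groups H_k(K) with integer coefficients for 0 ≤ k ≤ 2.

Order the vertices as 1 < 2 < 3 < 4 < 5 < 6 < 7. Listing each simplex with vertices in this order, K has dimension 2 with simplices:

  0-simplices (7): [1], [2], [3], [4], [5], [6], [7]
  1-simplices (18): [1,2], [1,4], [1,5], [1,6], [1,7], [2,3], [2,4], [2,5], [2,6], [3,4], [3,5], [3,6], [3,7], [4,5], [4,6], [4,7], [5,6], [5,7]
  2-simplices (12): [1,2,5], [1,2,6], [1,4,6], [1,4,7], [1,5,7], [2,3,4], [2,3,6], [2,4,5], [3,4,7], [3,5,6], [3,5,7], [4,5,6]

giving chain groups C_0 ≅ Z^7, C_1 ≅ Z^18, C_2 ≅ Z^12.

∂_1: C_1 → C_0 maps an edge to its endpoints' difference, ∂[p,q] = q − p. For instance
  ∂[3,6] = [6] − [3].
As a 7×18 matrix over Z this has rank 6, with invariant factors (1,1,1,1,1,1).

∂_2: C_2 → C_1 acts by ∂[p,q,r] = [q,r] − [p,r] + [p,q]. For instance
  ∂[3,4,7] = [4,7] − [3,7] + [3,4],
  ∂[1,4,6] = [4,6] − [1,6] + [1,4].
The 18×12 boundary matrix has rank 12 and Smith normal form diag(1,1,1,1,1,1,1,1,1,1,1,2).

Now H_k = ker ∂_k / im ∂_{k+1}, so:

  H_0: rank C_0 − rank ∂_1 = 7 − 6 = 1, and the invariant factors of ∂_1 are all 1, so H_0 = Z.
  H_1: rank ker ∂_1 − rank ∂_2 = (18 − 6) − 12 = 0, and ∂_2 has invariant factor 2 > 1, so H_1 = Z/2.
  H_2: rank ker ∂_2 − rank ∂_3 = (12 − 12) − 0 = 0, and there is no ∂_3, so H_2 = 0.

(K is a triangulation of the real projective plane RP^2.)

H_0 ≅ Z,  H_1 ≅ Z/2,  H_2 = 0.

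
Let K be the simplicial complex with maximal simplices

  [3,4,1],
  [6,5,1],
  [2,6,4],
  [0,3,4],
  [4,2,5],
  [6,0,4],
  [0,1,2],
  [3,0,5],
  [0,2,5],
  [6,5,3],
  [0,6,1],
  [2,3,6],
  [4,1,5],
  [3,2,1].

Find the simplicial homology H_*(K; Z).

K has 7 vertices, 21 edges, 14 triangles.
rank ∂_0 = 0, rank ∂_1 = 6 ⇒ b_0 = 7 − 0 − 6 = 1; all invariant factors of ∂_1 are 1 so no torsion. So H_0 = Z.
rank ∂_1 = 6, rank ∂_2 = 13 ⇒ b_1 = 21 − 6 − 13 = 2; all invariant factors of ∂_2 are 1 so no torsion. So H_1 = Z^2.
rank ∂_2 = 13, rank ∂_3 = 0 ⇒ b_2 = 14 − 13 − 0 = 1. So H_2 = Z.

H_0 ≅ Z,  H_1 ≅ Z^2,  H_2 ≅ Z.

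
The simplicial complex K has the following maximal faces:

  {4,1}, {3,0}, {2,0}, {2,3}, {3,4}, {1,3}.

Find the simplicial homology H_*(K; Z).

H_0 ≅ Z,  H_1 ≅ Z^2.

Fix the vertex order 0 < 1 < 2 < 3 < 4 and write every simplex with vertices in increasing order. Then dim K = 1 and the simplices of K are:

  0-simplices (5): [0], [1], [2], [3], [4]
  1-simplices (6): [0,2], [0,3], [1,3], [1,4], [2,3], [3,4]

Hence C_0 ≅ Z^5, C_1 ≅ Z^6.

Boundary ∂_1: C_1 → C_0 is given by ∂[p,q] = [q] − [p].
The resulting 5×6 matrix has rank 4, and its Smith normal form has invariant factors (1,1,1,1).

Now H_k = ker ∂_k / im ∂_{k+1}, so:

  H_0: rank C_0 − rank ∂_1 = 5 − 4 = 1, and the invariant factors of ∂_1 are all 1, so H_0 = Z.
  H_1: rank ker ∂_1 − rank ∂_2 = (6 − 4) − 0 = 2, and there is no ∂_2, so H_1 = Z^2.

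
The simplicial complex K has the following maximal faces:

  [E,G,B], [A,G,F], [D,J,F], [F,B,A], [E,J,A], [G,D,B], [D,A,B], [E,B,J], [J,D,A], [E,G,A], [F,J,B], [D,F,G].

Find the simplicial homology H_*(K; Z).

H_0 ≅ Z,  H_1 ≅ Z/2Z,  H_2 = 0.

Take the total order A < B < D < E < F < G < J on the vertex set. Then K (dimension 2) consists of the simplices:

  0-simplices (7): A, B, D, E, F, G, J
  1-simplices (18): AB, AD, AE, AF, AG, AJ, BD, BE, BF, BG, BJ, DF, DG, DJ, EG, EJ, FG, FJ
  2-simplices (12): ABD, ABF, ADJ, AEG, AEJ, AFG, BDG, BEG, BEJ, BFJ, DFG, DFJ

giving chain groups C_0 ≅ Z^7, C_1 ≅ Z^18, C_2 ≅ Z^12.

Boundary ∂_1: C_1 → C_0 maps an edge to its endpoints' difference, ∂[p,q] = q − p.
This gives a 7×18 integer matrix of rank 6; reducing to Smith normal form yields diagonal entries (1,1,1,1,1,1).

The boundary map ∂_2: C_2 → C_1 acts by ∂[p,q,r] = [q,r] − [p,r] + [p,q]. For instance
  ∂AEJ = EJ − AJ + AE,
  ∂ADJ = DJ − AJ + AD.
The resulting 18×12 matrix has rank 12, and its Smith normal form has invariant factors (1,1,1,1,1,1,1,1,1,1,1,2).

Computing H_k = (kernel of ∂_k) / (image of ∂_{k+1}):

  H_0: rank C_0 − rank ∂_1 = 7 − 6 = 1, and the invariant factors of ∂_1 are all 1, so H_0 ≅ Z.
  H_1: rank ker ∂_1 − rank ∂_2 = (18 − 6) − 12 = 0, and ∂_2 has invariant factor 2 > 1, so H_1 ≅ Z/2Z.
  H_2: rank ker ∂_2 − rank ∂_3 = (12 − 12) − 0 = 0, and there is no ∂_3, so H_2 ≅ 0.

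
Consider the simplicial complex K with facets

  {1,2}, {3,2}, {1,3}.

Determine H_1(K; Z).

H_1 ≅ Z.

Take the total order 1 < 2 < 3 on the vertex set. Then K (dimension 1) consists of the simplices:

  0-simplices (3): [1], [2], [3]
  1-simplices (3): [1,2], [1,3], [2,3]

so the chain groups are C_0 ≅ Z^3, C_1 ≅ Z^3.

∂_1: C_1 → C_0 maps an edge to its endpoints' difference, ∂[p,q] = q − p.
The 3×3 boundary matrix has rank 2 and Smith normal form diag(1,1).

From H_k ≅ ker(∂_k) / im(∂_{k+1}) we obtain:

  H_1: rank ker ∂_1 − rank ∂_2 = (3 − 2) − 0 = 1, and there is no ∂_2, so H_1 = Z.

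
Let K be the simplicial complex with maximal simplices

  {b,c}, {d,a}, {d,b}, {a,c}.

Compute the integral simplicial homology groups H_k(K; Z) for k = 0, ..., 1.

Fix the vertex order a < b < c < d and write every simplex with vertices in increasing order. Then dim K = 1 and the simplices of K are:

  0-simplices (4): a, b, c, d
  1-simplices (4): ac, ad, bc, bd

giving chain groups C_0 ≅ Z^4, C_1 ≅ Z^4.

∂_1: C_1 → C_0 sends each edge [p,q] (with p < q) to q − p. For instance
  ∂bc = c − b.
The resulting 4×4 matrix has rank 3, and its Smith normal form has invariant factors (1,1,1).

Reading off H_k = ker ∂_k / im ∂_{k+1}:

  H_0: rank C_0 − rank ∂_1 = 4 − 3 = 1, and the invariant factors of ∂_1 are all 1, so H_0 = Z.
  H_1: rank ker ∂_1 − rank ∂_2 = (4 − 3) − 0 = 1, and there is no ∂_2, so H_1 = Z.

(K is a triangulation of the circle S^1.)

H_0 ≅ Z,  H_1 ≅ Z.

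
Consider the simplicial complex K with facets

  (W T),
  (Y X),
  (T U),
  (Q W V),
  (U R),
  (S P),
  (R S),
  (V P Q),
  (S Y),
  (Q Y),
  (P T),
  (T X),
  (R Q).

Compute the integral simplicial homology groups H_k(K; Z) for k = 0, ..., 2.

Take the total order P < Q < R < S < T < U < V < W < X < Y on the vertex set. Then K (dimension 2) consists of the simplices:

  0-simplices (10): P, Q, R, S, T, U, V, W, X, Y
  1-simplices (16): PQ, PS, PT, PV, QR, QV, QW, QY, RS, RU, SY, TU, TW, TX, VW, XY
  2-simplices (2): PQV, QVW

Hence C_0 ≅ Z^10, C_1 ≅ Z^16, C_2 ≅ Z^2.

∂_1: C_1 → C_0 is given by ∂[p,q] = [q] − [p]. For instance
  ∂QY = Y − Q.
The resulting 10×16 matrix has rank 9, and its Smith normal form has invariant factors (1,1,1,1,1,1,1,1,1).

Boundary ∂_2: C_2 → C_1 acts by ∂[p,q,r] = [q,r] − [p,r] + [p,q]. For instance
  ∂QVW = VW − QW + QV,
  ∂PQV = QV − PV + PQ.
The 16×2 boundary matrix has rank 2 and Smith normal form diag(1,1).

Reading off H_k = ker ∂_k / im ∂_{k+1}:

  H_0: rank C_0 − rank ∂_1 = 10 − 9 = 1, and the invariant factors of ∂_1 are all 1, so H_0 = Z.
  H_1: rank ker ∂_1 − rank ∂_2 = (16 − 9) − 2 = 5, and the invariant factors of ∂_2 are all 1, so H_1 = Z^5.
  H_2: rank ker ∂_2 − rank ∂_3 = (2 − 2) − 0 = 0, and there is no ∂_3, so H_2 = 0.

As a check, the Euler characteristic is 10 − 16 + 2 = -4, which agrees with 1 − 5 + 0 = -4.

H_0 ≅ Z,  H_1 ≅ Z^5,  H_2 = 0.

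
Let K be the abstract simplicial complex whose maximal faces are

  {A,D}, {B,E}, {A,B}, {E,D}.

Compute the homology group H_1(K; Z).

H_1 ≅ Z.

Order the vertices as A < B < D < E. Listing each simplex with vertices in this order, K has dimension 1 with simplices:

  0-simplices (4): A, B, D, E
  1-simplices (4): AB, AD, BE, DE

Hence C_0 ≅ Z^4, C_1 ≅ Z^4.

∂_1: C_1 → C_0 maps an edge to its endpoints' difference, ∂[p,q] = q − p.
The resulting 4×4 matrix has rank 3, and its Smith normal form has invariant factors (1,1,1).

Reading off H_k = ker ∂_k / im ∂_{k+1}:

  H_1: rank ker ∂_1 − rank ∂_2 = (4 − 3) − 0 = 1, and there is no ∂_2, so H_1 = Z.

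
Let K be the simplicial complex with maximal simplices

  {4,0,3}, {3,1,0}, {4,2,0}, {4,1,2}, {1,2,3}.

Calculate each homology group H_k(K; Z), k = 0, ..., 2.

K has 5 vertices, 10 edges, 5 triangles.
rank ∂_0 = 0, rank ∂_1 = 4 ⇒ b_0 = 5 − 0 − 4 = 1; all invariant factors of ∂_1 are 1 so no torsion. So H_0 = Z.
rank ∂_1 = 4, rank ∂_2 = 5 ⇒ b_1 = 10 − 4 − 5 = 1; all invariant factors of ∂_2 are 1 so no torsion. So H_1 = Z.
rank ∂_2 = 5, rank ∂_3 = 0 ⇒ b_2 = 5 − 5 − 0 = 0. So H_2 = 0.

H_0 ≅ Z,  H_1 ≅ Z,  H_2 = 0.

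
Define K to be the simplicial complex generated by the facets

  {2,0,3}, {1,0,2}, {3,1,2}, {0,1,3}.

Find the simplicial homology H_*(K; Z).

H_0 ≅ Z,  H_1 = 0,  H_2 ≅ Z.

Take the total order 0 < 1 < 2 < 3 on the vertex set. Then K (dimension 2) consists of the simplices:

  0-simplices (4): [0], [1], [2], [3]
  1-simplices (6): [0,1], [0,2], [0,3], [1,2], [1,3], [2,3]
  2-simplices (4): [0,1,2], [0,1,3], [0,2,3], [1,2,3]

giving chain groups C_0 ≅ Z^4, C_1 ≅ Z^6, C_2 ≅ Z^4.

Boundary ∂_1: C_1 → C_0 is given by ∂[p,q] = [q] − [p]. For instance
  ∂[0,1] = [1] − [0].
The 4×6 boundary matrix has rank 3 and Smith normal form diag(1,1,1).

Boundary ∂_2: C_2 → C_1 acts by ∂[p,q,r] = [q,r] − [p,r] + [p,q]. For instance
  ∂[0,1,2] = [1,2] − [0,2] + [0,1],
  ∂[1,2,3] = [2,3] − [1,3] + [1,2].
This gives a 6×4 integer matrix of rank 3; reducing to Smith normal form yields diagonal entries (1,1,1).

From H_k ≅ ker(∂_k) / im(∂_{k+1}) we obtain:

  H_0: rank C_0 − rank ∂_1 = 4 − 3 = 1, and the invariant factors of ∂_1 are all 1, so H_0 ≅ Z.
  H_1: rank ker ∂_1 − rank ∂_2 = (6 − 3) − 3 = 0, and the invariant factors of ∂_2 are all 1, so H_1 ≅ 0.
  H_2: rank ker ∂_2 − rank ∂_3 = (4 − 3) − 0 = 1, and there is no ∂_3, so H_2 ≅ Z.

(K is a triangulation of the 2-sphere S^2.)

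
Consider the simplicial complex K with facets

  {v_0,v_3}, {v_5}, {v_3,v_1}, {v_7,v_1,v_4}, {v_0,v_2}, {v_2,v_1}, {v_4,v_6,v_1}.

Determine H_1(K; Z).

H_1 ≅ Z.

Fix the vertex order v_0 < v_1 < v_2 < v_3 < v_4 < v_5 < v_6 < v_7 and write every simplex with vertices in increasing order. Then dim K = 2 and the simplices of K are:

  0-simplices (8): [v_0], [v_1], [v_2], [v_3], [v_4], [v_5], [v_6], [v_7]
  1-simplices (9): [v_0,v_2], [v_0,v_3], [v_1,v_2], [v_1,v_3], [v_1,v_4], [v_1,v_6], [v_1,v_7], [v_4,v_6], [v_4,v_7]
  2-simplices (2): [v_1,v_4,v_6], [v_1,v_4,v_7]

giving chain groups C_0 ≅ Z^8, C_1 ≅ Z^9, C_2 ≅ Z^2.

∂_1: C_1 → C_0 maps an edge to its endpoints' difference, ∂[p,q] = q − p.
The 8×9 boundary matrix has rank 6 and Smith normal form diag(1,1,1,1,1,1).

∂_2: C_2 → C_1 sends each 2-simplex [p,q,r] to [q,r] − [p,r] + [p,q]. For instance
  ∂[v_1,v_4,v_6] = [v_4,v_6] − [v_1,v_6] + [v_1,v_4],
  ∂[v_1,v_4,v_7] = [v_4,v_7] − [v_1,v_7] + [v_1,v_4].
As a 9×2 matrix over Z this has rank 2, with invariant factors (1,1).

Reading off H_k = ker ∂_k / im ∂_{k+1}:

  H_1: rank ker ∂_1 − rank ∂_2 = (9 − 6) − 2 = 1, and the invariant factors of ∂_2 are all 1, so H_1 ≅ Z.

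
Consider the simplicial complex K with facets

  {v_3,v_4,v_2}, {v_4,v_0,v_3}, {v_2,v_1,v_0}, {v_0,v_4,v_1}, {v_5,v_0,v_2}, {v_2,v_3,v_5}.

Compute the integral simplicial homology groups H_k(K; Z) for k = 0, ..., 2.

H_0 ≅ Z,  H_1 ≅ Z,  H_2 = 0.

Take the total order v_0 < v_1 < v_2 < v_3 < v_4 < v_5 on the vertex set. Then K (dimension 2) consists of the simplices:

  0-simplices (6): [v_0], [v_1], [v_2], [v_3], [v_4], [v_5]
  1-simplices (12): [v_0,v_1], [v_0,v_2], [v_0,v_3], [v_0,v_4], [v_0,v_5], [v_1,v_2], [v_1,v_4], [v_2,v_3], [v_2,v_4], [v_2,v_5], [v_3,v_4], [v_3,v_5]
  2-simplices (6): [v_0,v_1,v_2], [v_0,v_1,v_4], [v_0,v_2,v_5], [v_0,v_3,v_4], [v_2,v_3,v_4], [v_2,v_3,v_5]

giving chain groups C_0 ≅ Z^6, C_1 ≅ Z^12, C_2 ≅ Z^6.

The boundary map ∂_1: C_1 → C_0 is given by ∂[p,q] = [q] − [p].
As a 6×12 matrix over Z this has rank 5, with invariant factors (1,1,1,1,1).

∂_2: C_2 → C_1 acts by ∂[p,q,r] = [q,r] − [p,r] + [p,q]. For instance
  ∂[v_0,v_1,v_4] = [v_1,v_4] − [v_0,v_4] + [v_0,v_1],
  ∂[v_2,v_3,v_5] = [v_3,v_5] − [v_2,v_5] + [v_2,v_3].
As a 12×6 matrix over Z this has rank 6, with invariant factors (1,1,1,1,1,1).

Now H_k = ker ∂_k / im ∂_{k+1}, so:

  H_0: rank C_0 − rank ∂_1 = 6 − 5 = 1, and the invariant factors of ∂_1 are all 1, so H_0 = Z.
  H_1: rank ker ∂_1 − rank ∂_2 = (12 − 5) − 6 = 1, and the invariant factors of ∂_2 are all 1, so H_1 = Z.
  H_2: rank ker ∂_2 − rank ∂_3 = (6 − 6) − 0 = 0, and there is no ∂_3, so H_2 = 0.

As a check, the Euler characteristic is 6 − 12 + 6 = 0, which agrees with 1 − 1 + 0 = 0.
(K is a triangulation of the cylinder S^1 x I.)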